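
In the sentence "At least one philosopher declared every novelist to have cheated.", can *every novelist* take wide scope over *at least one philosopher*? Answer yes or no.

Yes

*every novelist* is an ECM subject; ECM complements are not islands, and the embedded quantifier may take matrix scope.
QR within a single clause is free, so the lower quantifier may take scope over the higher one.
Both orderings are possible: *at least one philosopher* > *every novelist* and *every novelist* > *at least one philosopher*.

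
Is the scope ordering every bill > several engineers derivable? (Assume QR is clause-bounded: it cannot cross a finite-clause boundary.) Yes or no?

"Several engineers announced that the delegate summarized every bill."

No

*every bill* is embedded in the finite complement clause *that the delegate summarized every bill*.
Finite CP is the ceiling for QR here, by assumption.
So the wide-scope reading for *every bill* is blocked.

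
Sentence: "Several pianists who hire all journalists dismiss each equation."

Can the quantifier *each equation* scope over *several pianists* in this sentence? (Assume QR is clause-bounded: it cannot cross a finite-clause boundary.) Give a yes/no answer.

Yes

*each equation* sits in the matrix clause, not in the relative clause on *several pianists*.
Clause-internal QR can adjoin the lower DP above the subject, yielding the inverse reading.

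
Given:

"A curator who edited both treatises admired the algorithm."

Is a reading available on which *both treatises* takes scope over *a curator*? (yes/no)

No

*both treatises* is embedded in the relative clause *who edited both treatises*.
Relative clauses are scope islands: a quantifier cannot QR out of a relative clause to take scope in the matrix clause.
There is no licit LF on which *both treatises* c-commands *a curator*.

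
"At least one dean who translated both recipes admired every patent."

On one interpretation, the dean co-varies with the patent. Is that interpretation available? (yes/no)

Yes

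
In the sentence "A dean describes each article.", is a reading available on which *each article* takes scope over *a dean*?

Yes

Both DPs are arguments of the same predicate; there is no clause or island boundary between them.
Since no island is crossed, the inverse ordering is licensed alongside surface scope.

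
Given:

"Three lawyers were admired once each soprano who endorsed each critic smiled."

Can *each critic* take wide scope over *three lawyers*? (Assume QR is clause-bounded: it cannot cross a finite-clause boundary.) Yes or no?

*each critic* sits inside the relative clause *who endorsed each critic*, which is itself inside the adjunct *once each soprano who endorsed each critic smiled*.
Both the relative clause and the enclosing adjunct are scope islands; QR cannot cross either.
Hence only narrow scope for *each critic* (under *three lawyers*) survives.

No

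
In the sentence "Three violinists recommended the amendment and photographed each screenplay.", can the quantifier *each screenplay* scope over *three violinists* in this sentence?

The target quantifier *each screenplay* is part of one conjunct of the coordinate structure (*photographed each screenplay*).
Coordinate structures are islands for non-across-the-board movement, QR included.
The inverse ordering *each screenplay* > *three violinists* is therefore underivable.

No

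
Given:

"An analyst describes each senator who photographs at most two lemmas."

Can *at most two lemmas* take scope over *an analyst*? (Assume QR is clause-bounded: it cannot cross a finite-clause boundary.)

No

*at most two lemmas* sits inside the relative clause *who photographs at most two lemmas* modifying *each senator*.
The relative clause forms an island for QR, so the quantifier is confined to the head noun's restrictor.
So *at most two lemmas* cannot raise high enough to outscope *an analyst*; only the surface ordering *an analyst* > *at most two lemmas* is available.
(Only the surface reading survives: one fixed analyst with respect to all the relevant lemmas.)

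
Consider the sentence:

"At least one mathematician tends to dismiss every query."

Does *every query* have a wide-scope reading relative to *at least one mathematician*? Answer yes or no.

Infinitival complements of raising predicates do not block QR; *every query* and *at least one mathematician* are effectively clausemates.
QR within a single clause is free, so the lower quantifier may take scope over the higher one.

Yes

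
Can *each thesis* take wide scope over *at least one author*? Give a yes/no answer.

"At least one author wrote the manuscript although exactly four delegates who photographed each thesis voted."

*each thesis* is embedded in the relative clause *who photographed each thesis*, which is itself inside the adjunct *although exactly four delegates who photographed each thesis voted*.
Nested islands: the RC island is itself inside an adjunct island, so wide scope is doubly excluded.
So the wide-scope reading for *each thesis* is blocked.
(Only the surface reading survives: one fixed author with respect to all the relevant theses.)

No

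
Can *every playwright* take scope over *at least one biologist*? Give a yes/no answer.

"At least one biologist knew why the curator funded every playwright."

No

*every playwright* occurs within the embedded question *why the curator funded every playwright*.
QR across an interrogative CP boundary is ruled out as a wh-island violation.
So the wide-scope reading for *every playwright* is blocked.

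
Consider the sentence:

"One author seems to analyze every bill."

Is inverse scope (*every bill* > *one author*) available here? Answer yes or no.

Yes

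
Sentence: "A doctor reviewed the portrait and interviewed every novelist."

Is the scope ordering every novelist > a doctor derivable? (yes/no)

The target quantifier *every novelist* is part of one conjunct of the coordinate structure (*interviewed every novelist*).
Coordinate structures are islands for non-across-the-board movement, QR included.
So *every novelist* cannot raise to a position above *a doctor*.
(Only the surface reading survives: one fixed doctor with respect to all the relevant novelists.)

No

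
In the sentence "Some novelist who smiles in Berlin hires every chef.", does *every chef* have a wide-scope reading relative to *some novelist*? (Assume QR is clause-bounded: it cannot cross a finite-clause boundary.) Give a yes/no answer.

Yes

The RC *who smiles in Berlin* is an island, but *every chef* is not inside it — it is the matrix object, a clausemate of *some novelist*.
With no island boundary between them, the object can take inverse scope over the subject via ordinary QR within the clause.
The sentence is scopally ambiguous between *some novelist* > *every chef* and *every chef* > *some novelist*.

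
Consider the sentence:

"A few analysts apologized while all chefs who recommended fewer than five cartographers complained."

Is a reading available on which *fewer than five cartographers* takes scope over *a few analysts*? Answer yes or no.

No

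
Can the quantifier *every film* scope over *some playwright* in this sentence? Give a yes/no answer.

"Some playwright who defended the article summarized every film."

Yes

The RC *who defended the article* is an island, but *every film* is not inside it — it is the matrix object, a clausemate of *some playwright*.
Nothing blocks QR of the lower DP to a position above the higher one, so inverse scope is available.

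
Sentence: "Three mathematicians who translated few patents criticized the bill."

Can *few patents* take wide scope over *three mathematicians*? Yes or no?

The target quantifier *few patents* is part of the relative clause *who translated few patents*.
The relative clause forms an island for QR, so the quantifier is confined to the head noun's restrictor.
The inverse ordering *few patents* > *three mathematicians* is therefore underivable.

No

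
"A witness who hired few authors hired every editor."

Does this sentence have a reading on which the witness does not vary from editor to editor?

This is the *a witness* > *every editor* reading.
Surface scope (*a witness* > *every editor*) is always derivable; islands only block QR, not in-situ interpretation.

Yes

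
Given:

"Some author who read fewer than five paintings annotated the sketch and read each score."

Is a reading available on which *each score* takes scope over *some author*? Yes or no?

No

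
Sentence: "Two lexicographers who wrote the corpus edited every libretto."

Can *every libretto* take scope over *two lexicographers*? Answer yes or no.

Although the sentence contains a relative clause (*who wrote the corpus*), *every libretto* is outside it, in the matrix VP.
With no island boundary between them, the object can take inverse scope over the subject via ordinary QR within the clause.
So *every libretto* > *two lexicographers* is among the available readings.

Yes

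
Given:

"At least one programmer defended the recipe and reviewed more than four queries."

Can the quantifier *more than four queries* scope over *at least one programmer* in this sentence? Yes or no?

The DP *more than four queries* is contained in one conjunct of the coordinate structure (*reviewed more than four queries*).
Asymmetric QR out of one conjunct violates the Coordinate Structure Constraint.
*more than four queries* > *at least one programmer* would require crossing that boundary, which is illicit.
(Only the surface reading survives: one fixed programmer with respect to all the relevant queries.)

No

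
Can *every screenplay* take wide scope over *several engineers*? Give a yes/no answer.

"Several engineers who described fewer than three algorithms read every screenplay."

Although the sentence contains a relative clause (*who described fewer than three algorithms*), *every screenplay* is outside it, in the matrix VP.
Nothing blocks QR of the lower DP to a position above the higher one, so inverse scope is available.

Yes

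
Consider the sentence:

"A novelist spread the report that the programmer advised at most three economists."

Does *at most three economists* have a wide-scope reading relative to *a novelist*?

No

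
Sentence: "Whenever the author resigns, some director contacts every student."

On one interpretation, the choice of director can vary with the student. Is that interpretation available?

That reading corresponds to *every student* > *some director*.
Neither queried DP is inside the adjunct, so the adjunct-island constraint does not apply.
Nothing blocks QR of the lower DP to a position above the higher one, so inverse scope is available.
The sentence is scopally ambiguous between *some director* > *every student* and *every student* > *some director*.

Yes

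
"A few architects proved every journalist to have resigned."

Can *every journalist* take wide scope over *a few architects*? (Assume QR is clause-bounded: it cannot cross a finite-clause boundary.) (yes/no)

Yes

This is an ECM construction: *every journalist* is the infinitival subject, Case-marked by the matrix verb, and the infinitive is transparent for QR.
QR within a single clause is free, so the lower quantifier may take scope over the higher one.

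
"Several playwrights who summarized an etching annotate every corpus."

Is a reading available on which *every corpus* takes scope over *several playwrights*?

*every corpus* is a matrix argument; only *several playwrights* is modified by the relative clause *who summarized an etching*, so the RC island is irrelevant to the target quantifier.
QR within a single clause is free, so the lower quantifier may take scope over the higher one.

Yes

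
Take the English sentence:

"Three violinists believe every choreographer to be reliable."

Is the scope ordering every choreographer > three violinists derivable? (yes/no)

The ECM infinitive is scope-transparent — *every choreographer* is free to raise above *three violinists*.
No island intervenes, so both surface and inverse scope are derivable.
So *every choreographer* > *three violinists* is among the available readings.

Yes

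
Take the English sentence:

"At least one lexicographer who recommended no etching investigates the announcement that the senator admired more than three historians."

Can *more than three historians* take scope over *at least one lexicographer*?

*more than three historians* sits inside the complex NP *the announcement that the senator admired more than three historians*.
Since the clause is the complement of a nominal head, the CNPC blocks scope extraction.
So the wide-scope reading for *more than three historians* is blocked.
(Only the surface reading survives: one fixed lexicographer with respect to all the relevant historians.)

No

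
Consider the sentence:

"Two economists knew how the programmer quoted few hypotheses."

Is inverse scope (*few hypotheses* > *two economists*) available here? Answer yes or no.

The target quantifier *few hypotheses* is part of the embedded question *how the programmer quoted few hypotheses*.
Embedded wh-clauses are opaque for QR, so the quantifier stays inside the question.
Hence only narrow scope for *few hypotheses* (under *two economists*) survives.

No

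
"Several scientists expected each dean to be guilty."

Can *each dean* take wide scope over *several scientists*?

This is an ECM construction: *each dean* is the infinitival subject, Case-marked by the matrix verb, and the infinitive is transparent for QR.
QR within a single clause is free, so the lower quantifier may take scope over the higher one.

Yes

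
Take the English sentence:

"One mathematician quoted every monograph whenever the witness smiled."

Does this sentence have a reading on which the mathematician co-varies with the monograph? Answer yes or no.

Yes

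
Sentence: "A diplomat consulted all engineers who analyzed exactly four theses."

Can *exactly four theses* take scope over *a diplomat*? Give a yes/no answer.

No

*exactly four theses* occurs within the relative clause *who analyzed exactly four theses* modifying *all engineers*.
Relative clauses are scope islands: a quantifier cannot QR out of a relative clause to take scope in the matrix clause.
*exactly four theses* > *a diplomat* would require crossing that boundary, which is illicit.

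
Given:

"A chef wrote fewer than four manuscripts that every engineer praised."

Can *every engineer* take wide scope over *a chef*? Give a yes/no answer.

No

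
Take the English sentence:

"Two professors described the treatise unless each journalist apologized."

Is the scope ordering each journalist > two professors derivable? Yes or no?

No

*each journalist* sits inside the adjunct clause *unless each journalist apologized*.
Scope out of an adjunct clause is unavailable: QR respects the adjunct-island constraint.
*each journalist* > *two professors* would require crossing that boundary, which is illicit.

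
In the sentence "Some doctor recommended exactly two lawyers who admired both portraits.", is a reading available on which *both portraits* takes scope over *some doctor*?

No

*both portraits* occurs within the relative clause *who admired both portraits* modifying *exactly two lawyers*.
A relative clause is a scope island — quantifier raising cannot cross its boundary.
So the wide-scope reading for *both portraits* is blocked.
(Only the surface reading survives: one fixed doctor with respect to all the relevant portraits.)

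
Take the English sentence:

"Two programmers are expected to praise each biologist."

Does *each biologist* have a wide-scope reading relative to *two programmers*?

Yes

*each biologist* is inside a raising infinitive, which is transparent to QR (no CP barrier), so it behaves as a matrix argument.
Ordinary QR to a clause-peripheral position gives the wide-scope LF for the lower DP.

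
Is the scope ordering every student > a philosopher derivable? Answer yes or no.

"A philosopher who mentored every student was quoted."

No

The target quantifier *every student* is part of the relative clause *who mentored every student*.
The relative clause forms an island for QR, so the quantifier is confined to the head noun's restrictor.
*every student* > *a philosopher* would require crossing that boundary, which is illicit.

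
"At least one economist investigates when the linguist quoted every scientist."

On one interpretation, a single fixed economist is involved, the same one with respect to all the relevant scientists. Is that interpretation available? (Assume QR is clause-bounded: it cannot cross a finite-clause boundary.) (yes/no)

That reading corresponds to *at least one economist* > *every scientist*.
That is the surface-scope ordering, which is always one of the available readings — island constraints only ever restrict inverse scope.

Yes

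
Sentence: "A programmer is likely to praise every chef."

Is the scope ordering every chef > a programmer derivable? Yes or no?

*every chef* is the object of the infinitival complement of a raising predicate; raising infinitives are transparent for QR, so the two DPs are in effect clausemates.
No island intervenes, so both surface and inverse scope are derivable.

Yes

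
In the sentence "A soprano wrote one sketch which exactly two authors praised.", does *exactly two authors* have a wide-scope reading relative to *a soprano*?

No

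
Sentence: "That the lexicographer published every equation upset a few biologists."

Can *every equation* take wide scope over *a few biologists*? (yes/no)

*every equation* occurs within the sentential subject *that the lexicographer published every equation*.
The subject-island constraint blocks QR out of a clausal subject.
There is no licit LF on which *every equation* c-commands *a few biologists*.

No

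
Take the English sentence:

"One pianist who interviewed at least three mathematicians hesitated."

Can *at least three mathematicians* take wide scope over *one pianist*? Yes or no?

*at least three mathematicians* is embedded in the relative clause *who interviewed at least three mathematicians*.
A relative clause is a scope island — quantifier raising cannot cross its boundary.
The inverse ordering *at least three mathematicians* > *one pianist* is therefore underivable.

No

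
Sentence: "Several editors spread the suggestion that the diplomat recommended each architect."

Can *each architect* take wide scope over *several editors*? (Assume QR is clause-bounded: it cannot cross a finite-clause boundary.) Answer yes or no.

The DP *each architect* is contained in the complex NP *the suggestion that the diplomat recommended each architect*.
The complex NP is opaque for QR — the quantifier is frozen inside the noun's complement.
So the wide-scope reading for *each architect* is blocked.

No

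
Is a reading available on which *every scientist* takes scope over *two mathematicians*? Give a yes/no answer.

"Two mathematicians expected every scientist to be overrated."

ECM infinitives lack a CP barrier, so *every scientist* can QR over the matrix subject *two mathematicians*.
With no island boundary between them, the object can take inverse scope over the subject via ordinary QR within the clause.
Both orderings are possible: *two mathematicians* > *every scientist* and *every scientist* > *two mathematicians*.

Yes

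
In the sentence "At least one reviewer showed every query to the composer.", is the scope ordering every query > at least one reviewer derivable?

*at least one reviewer* and *every query* are co-arguments of the matrix verb, with nothing but a clause-internal boundary between them.
Ordinary QR to a clause-peripheral position gives the wide-scope LF for the lower DP.

Yes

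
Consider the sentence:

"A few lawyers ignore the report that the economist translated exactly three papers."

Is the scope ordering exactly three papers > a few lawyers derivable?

No

*exactly three papers* occurs within the complex NP *the report that the economist translated exactly three papers*.
Since the clause is the complement of a nominal head, the CNPC blocks scope extraction.
*exactly three papers* is confined to the island and cannot take scope over *a few lawyers*.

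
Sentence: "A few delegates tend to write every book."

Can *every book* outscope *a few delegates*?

Raising constructions are monoclausal for scope purposes; *every book* is not separated from *a few delegates* by any island.
Clause-internal QR can adjoin the lower DP above the subject, yielding the inverse reading.
Both orderings are possible: *a few delegates* > *every book* and *every book* > *a few delegates*.

Yes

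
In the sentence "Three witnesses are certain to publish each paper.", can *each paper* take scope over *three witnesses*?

*each paper* is inside a raising infinitive, which is transparent to QR (no CP barrier), so it behaves as a matrix argument.
Nothing blocks QR of the lower DP to a position above the higher one, so inverse scope is available.

Yes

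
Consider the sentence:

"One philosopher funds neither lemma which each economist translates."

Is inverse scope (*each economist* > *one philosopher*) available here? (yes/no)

Structurally, *each economist* is inside the relative clause *which each economist translates* modifying *neither lemma*.
Relative clauses block scope extraction: QR cannot target a position outside the modified NP.
So *each economist* cannot raise high enough to outscope *one philosopher*; only the surface ordering *one philosopher* > *each economist* is available.

No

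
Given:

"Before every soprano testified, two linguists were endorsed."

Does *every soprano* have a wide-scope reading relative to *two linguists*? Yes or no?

No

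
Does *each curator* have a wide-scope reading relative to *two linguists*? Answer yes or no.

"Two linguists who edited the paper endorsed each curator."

*each curator* sits in the matrix clause, not in the relative clause on *two linguists*.
No island intervenes, so both surface and inverse scope are derivable.

Yes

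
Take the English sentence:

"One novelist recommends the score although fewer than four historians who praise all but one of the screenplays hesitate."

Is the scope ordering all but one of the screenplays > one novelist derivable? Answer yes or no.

*all but one of the screenplays* sits inside the relative clause *who praise all but one of the screenplays*, which is itself inside the adjunct *although fewer than four historians who praise all but one of the screenplays hesitate*.
The quantifier would have to escape first the RC and then the adjunct — two independent island violations.
So *all but one of the screenplays* cannot raise high enough to outscope *one novelist*; only the surface ordering *one novelist* > *all but one of the screenplays* is available.
(Only the surface reading survives: one fixed novelist with respect to all the relevant screenplays.)

No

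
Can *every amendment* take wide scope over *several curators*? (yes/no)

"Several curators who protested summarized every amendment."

Yes

*every amendment* sits in the matrix clause, not in the relative clause on *several curators*.
Nothing blocks QR of the lower DP to a position above the higher one, so inverse scope is available.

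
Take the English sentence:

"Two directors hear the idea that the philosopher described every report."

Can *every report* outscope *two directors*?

No

*every report* occurs within the complex NP *the idea that the philosopher described every report*.
Noun-complement clauses are scope islands (the Complex NP Constraint): a quantifier inside one cannot scope into the matrix.
There is no licit LF on which *every report* c-commands *two directors*.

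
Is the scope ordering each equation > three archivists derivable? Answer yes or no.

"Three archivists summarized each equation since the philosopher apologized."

The adjunct island is irrelevant here — *each equation* and *three archivists* are both in the matrix clause.
Nothing blocks QR of the lower DP to a position above the higher one, so inverse scope is available.

Yes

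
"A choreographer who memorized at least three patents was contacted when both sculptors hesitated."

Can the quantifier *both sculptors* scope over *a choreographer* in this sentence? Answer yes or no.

No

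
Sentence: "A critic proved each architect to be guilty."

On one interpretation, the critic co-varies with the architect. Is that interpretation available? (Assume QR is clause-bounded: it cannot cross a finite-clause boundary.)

Yes

The described interpretation is the *each architect* > *a critic* scoping.
The ECM infinitive is scope-transparent — *each architect* is free to raise above *a critic*.
QR within a single clause is free, so the lower quantifier may take scope over the higher one.
So *each architect* > *a critic* is among the available readings.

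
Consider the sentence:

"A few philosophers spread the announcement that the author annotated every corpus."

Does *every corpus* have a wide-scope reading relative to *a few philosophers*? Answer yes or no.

No

The DP *every corpus* is contained in the complex NP *the announcement that the author annotated every corpus*.
A that-clause complement to a noun is an island; QR cannot cross the NP boundary.
So *every corpus* cannot raise high enough to outscope *a few philosophers*; only the surface ordering *a few philosophers* > *every corpus* is available.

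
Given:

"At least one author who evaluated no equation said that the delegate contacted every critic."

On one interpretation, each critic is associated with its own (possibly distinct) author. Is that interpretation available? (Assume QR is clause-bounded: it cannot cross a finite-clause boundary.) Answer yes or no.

No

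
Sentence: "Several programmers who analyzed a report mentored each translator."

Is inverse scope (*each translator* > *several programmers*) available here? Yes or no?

Yes

*each translator* sits in the matrix clause, not in the relative clause on *several programmers*.
No island intervenes, so both surface and inverse scope are derivable.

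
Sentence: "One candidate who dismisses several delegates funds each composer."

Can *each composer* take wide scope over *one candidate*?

The relative clause *who dismisses several delegates* modifies *one candidate*, but *each composer* is not inside that relative clause — it is an argument of the matrix verb.
Since no island is crossed, the inverse ordering is licensed alongside surface scope.
So *each composer* > *one candidate* is among the available readings.

Yes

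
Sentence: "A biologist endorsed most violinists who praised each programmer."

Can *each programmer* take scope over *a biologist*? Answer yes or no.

The target quantifier *each programmer* is part of the relative clause *who praised each programmer* modifying *most violinists*.
QR out of a relative clause is ruled out by the relative-clause island constraint.
There is no licit LF on which *each programmer* c-commands *a biologist*.

No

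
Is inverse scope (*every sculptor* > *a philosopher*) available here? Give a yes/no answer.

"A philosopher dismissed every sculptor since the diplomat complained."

Yes

*every sculptor* is a matrix argument; the adjunct is an island but the target quantifier is outside it.
Nothing blocks QR of the lower DP to a position above the higher one, so inverse scope is available.
Both orderings are possible: *a philosopher* > *every sculptor* and *every sculptor* > *a philosopher*.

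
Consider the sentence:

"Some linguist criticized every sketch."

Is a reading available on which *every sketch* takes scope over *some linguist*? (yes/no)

*every sketch* and *some linguist* are in the same minimal clause.
QR within a single clause is free, so the lower quantifier may take scope over the higher one.

Yes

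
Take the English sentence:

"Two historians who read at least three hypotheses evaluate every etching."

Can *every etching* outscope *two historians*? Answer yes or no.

Yes

The relative clause *who read at least three hypotheses* modifies *two historians*, but *every etching* is not inside that relative clause — it is an argument of the matrix verb.
Ordinary QR to a clause-peripheral position gives the wide-scope LF for the lower DP.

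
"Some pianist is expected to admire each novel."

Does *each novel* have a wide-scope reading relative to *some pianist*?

Yes

*each novel* is inside a raising infinitive, which is transparent to QR (no CP barrier), so it behaves as a matrix argument.
QR within a single clause is free, so the lower quantifier may take scope over the higher one.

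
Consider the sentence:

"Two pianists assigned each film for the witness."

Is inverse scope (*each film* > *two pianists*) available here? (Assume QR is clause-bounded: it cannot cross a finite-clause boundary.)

Yes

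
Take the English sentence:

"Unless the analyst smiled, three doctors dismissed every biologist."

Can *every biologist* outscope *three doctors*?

Although there is an adjunct clause, *every biologist* is in the main clause, not inside the adjunct.
No island intervenes, so both surface and inverse scope are derivable.

Yes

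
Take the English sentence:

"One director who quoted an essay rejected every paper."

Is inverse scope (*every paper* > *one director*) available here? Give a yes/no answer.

Yes

*every paper* sits in the matrix clause, not in the relative clause on *one director*.
No island intervenes, so both surface and inverse scope are derivable.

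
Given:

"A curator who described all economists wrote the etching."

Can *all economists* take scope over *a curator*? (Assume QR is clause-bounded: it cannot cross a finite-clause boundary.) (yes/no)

No

*all economists* occurs within the relative clause *who described all economists*.
Quantifiers inside a relative clause are trapped there; the RC boundary blocks QR.
Hence only narrow scope for *all economists* (under *a curator*) survives.
(Only the surface reading survives: one fixed curator with respect to all the relevant economists.)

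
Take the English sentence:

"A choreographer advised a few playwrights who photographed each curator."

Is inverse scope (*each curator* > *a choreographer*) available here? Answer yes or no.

Structurally, *each curator* is inside the relative clause *who photographed each curator* modifying *a few playwrights*.
The relative clause forms an island for QR, so the quantifier is confined to the head noun's restrictor.
So *each curator* cannot raise high enough to outscope *a choreographer*; only the surface ordering *a choreographer* > *each curator* is available.

No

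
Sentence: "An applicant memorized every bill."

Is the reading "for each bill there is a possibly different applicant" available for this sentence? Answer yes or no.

Yes

The paraphrase describes the scope ordering *every bill* > *an applicant*.
*an applicant* and *every bill* are co-arguments of the matrix verb, with nothing but a clause-internal boundary between them.
With no island boundary between them, the object can take inverse scope over the subject via ordinary QR within the clause.
Both orderings are possible: *an applicant* > *every bill* and *every bill* > *an applicant*.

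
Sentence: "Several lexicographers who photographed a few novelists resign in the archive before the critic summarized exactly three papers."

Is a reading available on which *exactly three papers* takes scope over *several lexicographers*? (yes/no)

No

*exactly three papers* sits inside the adjunct clause *before the critic summarized exactly three papers*.
Adverbial clauses are not L-marked, so they are barriers for QR — the quantifier cannot escape the adjunct.
There is no licit LF on which *exactly three papers* c-commands *several lexicographers*.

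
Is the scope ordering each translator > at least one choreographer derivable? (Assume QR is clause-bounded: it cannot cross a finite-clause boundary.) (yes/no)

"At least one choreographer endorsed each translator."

*at least one choreographer* and *each translator* are co-arguments of the matrix verb, with nothing but a clause-internal boundary between them.
Nothing blocks QR of the lower DP to a position above the higher one, so inverse scope is available.

Yes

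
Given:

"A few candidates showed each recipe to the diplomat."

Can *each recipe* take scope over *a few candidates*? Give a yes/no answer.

Yes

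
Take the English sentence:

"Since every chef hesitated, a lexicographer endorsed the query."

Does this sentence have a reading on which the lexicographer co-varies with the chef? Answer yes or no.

The described interpretation is the *every chef* > *a lexicographer* scoping.
*every chef* sits inside the adjunct clause *since every chef hesitated*.
Adverbial clauses are not L-marked, so they are barriers for QR — the quantifier cannot escape the adjunct.
So the wide-scope reading for *every chef* is blocked.

No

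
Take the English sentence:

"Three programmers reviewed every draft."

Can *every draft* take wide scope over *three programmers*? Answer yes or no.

Yes

*every draft* and *three programmers* are in the same minimal clause.
No island intervenes, so both surface and inverse scope are derivable.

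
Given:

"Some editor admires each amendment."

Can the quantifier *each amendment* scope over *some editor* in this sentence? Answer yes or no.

*each amendment* is the matrix object and *some editor* the matrix subject; the two are clausemates.
Nothing blocks QR of the lower DP to a position above the higher one, so inverse scope is available.

Yes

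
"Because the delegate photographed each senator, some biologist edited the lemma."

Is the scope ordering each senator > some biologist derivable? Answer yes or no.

The target quantifier *each senator* is part of the adjunct clause *because the delegate photographed each senator*.
Scope out of an adjunct clause is unavailable: QR respects the adjunct-island constraint.
*each senator* > *some biologist* would require crossing that boundary, which is illicit.

No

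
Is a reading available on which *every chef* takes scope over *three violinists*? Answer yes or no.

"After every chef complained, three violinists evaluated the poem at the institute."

The DP *every chef* is contained in the adjunct clause *after every chef complained*.
Adverbial clauses are not L-marked, so they are barriers for QR — the quantifier cannot escape the adjunct.
There is no licit LF on which *every chef* c-commands *three violinists*.

No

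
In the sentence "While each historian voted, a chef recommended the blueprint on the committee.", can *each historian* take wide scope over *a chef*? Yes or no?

No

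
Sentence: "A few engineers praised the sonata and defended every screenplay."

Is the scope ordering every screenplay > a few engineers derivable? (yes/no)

*every screenplay* sits inside one conjunct of the coordinate structure (*defended every screenplay*).
Asymmetric QR out of one conjunct violates the Coordinate Structure Constraint.
The inverse ordering *every screenplay* > *a few engineers* is therefore underivable.

No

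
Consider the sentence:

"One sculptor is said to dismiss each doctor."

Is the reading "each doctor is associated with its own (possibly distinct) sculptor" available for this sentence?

Yes

The paraphrase describes the scope ordering *each doctor* > *one sculptor*.
*each doctor* is inside a raising infinitive, which is transparent to QR (no CP barrier), so it behaves as a matrix argument.
Ordinary QR to a clause-peripheral position gives the wide-scope LF for the lower DP.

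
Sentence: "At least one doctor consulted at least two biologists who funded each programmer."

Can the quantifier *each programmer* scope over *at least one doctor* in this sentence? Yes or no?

No

*each programmer* is embedded in the relative clause *who funded each programmer* modifying *at least two biologists*.
QR out of a relative clause is ruled out by the relative-clause island constraint.
So *each programmer* cannot raise high enough to outscope *at least one doctor*; only the surface ordering *at least one doctor* > *each programmer* is available.
(Only the surface reading survives: one fixed doctor with respect to all the relevant programmers.)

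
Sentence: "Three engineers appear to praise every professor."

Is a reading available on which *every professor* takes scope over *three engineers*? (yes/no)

Yes

Infinitival complements of raising predicates do not block QR; *every professor* and *three engineers* are effectively clausemates.
QR within a single clause is free, so the lower quantifier may take scope over the higher one.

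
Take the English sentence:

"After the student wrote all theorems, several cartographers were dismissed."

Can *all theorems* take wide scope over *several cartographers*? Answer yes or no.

No

*all theorems* sits inside the adjunct clause *after the student wrote all theorems*.
The adjunct-island constraint bars QR out of an adverbial clause.
*all theorems* > *several cartographers* would require crossing that boundary, which is illicit.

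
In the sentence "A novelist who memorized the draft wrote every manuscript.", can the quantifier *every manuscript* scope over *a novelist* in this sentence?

*every manuscript* is a matrix argument; only *a novelist* is modified by the relative clause *who memorized the draft*, so the RC island is irrelevant to the target quantifier.
Clause-internal QR can adjoin the lower DP above the subject, yielding the inverse reading.
Both orderings are possible: *a novelist* > *every manuscript* and *every manuscript* > *a novelist*.

Yes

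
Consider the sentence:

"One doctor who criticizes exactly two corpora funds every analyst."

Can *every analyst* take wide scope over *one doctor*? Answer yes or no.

Although the sentence contains a relative clause (*who criticizes exactly two corpora*), *every analyst* is outside it, in the matrix VP.
Clause-internal QR can adjoin the lower DP above the subject, yielding the inverse reading.

Yes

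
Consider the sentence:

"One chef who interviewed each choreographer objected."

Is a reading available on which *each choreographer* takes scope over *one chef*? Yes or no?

No

*each choreographer* is embedded in the relative clause *who interviewed each choreographer*.
Relative clauses block scope extraction: QR cannot target a position outside the modified NP.
Hence only narrow scope for *each choreographer* (under *one chef*) survives.
(Only the surface reading survives: one fixed chef with respect to all the relevant choreographers.)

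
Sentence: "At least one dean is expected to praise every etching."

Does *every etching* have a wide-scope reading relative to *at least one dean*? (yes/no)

*every etching* is the object of the infinitival complement of a raising predicate; raising infinitives are transparent for QR, so the two DPs are in effect clausemates.
Clause-internal QR can adjoin the lower DP above the subject, yielding the inverse reading.
So *every etching* > *at least one dean* is among the available readings.

Yes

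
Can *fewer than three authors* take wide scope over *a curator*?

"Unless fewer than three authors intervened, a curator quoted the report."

The DP *fewer than three authors* is contained in the adjunct clause *unless fewer than three authors intervened*.
Adjuncts are opaque for quantifier raising; a quantifier in an adjunct stays inside it.
So *fewer than three authors* cannot raise to a position above *a curator*.

No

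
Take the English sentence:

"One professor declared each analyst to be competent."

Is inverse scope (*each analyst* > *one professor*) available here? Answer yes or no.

Yes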